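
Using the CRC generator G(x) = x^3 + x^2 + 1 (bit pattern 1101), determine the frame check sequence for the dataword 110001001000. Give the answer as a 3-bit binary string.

Append 3 zeros: 110001001000000. Divide by 1101 (XOR where the leading bit is 1):
  pos 0: 1100 XOR 1101 = 0001
  pos 3: 1010 XOR 1101 = 0111
  pos 4: 1110 XOR 1101 = 0011
  pos 6: 1110 XOR 1101 = 0011
  pos 8: 1100 XOR 1101 = 0001
  pos 11: 1000 XOR 1101 = 0101
Remainder (last 3 bits) = 101. This is the CRC / FCS.

101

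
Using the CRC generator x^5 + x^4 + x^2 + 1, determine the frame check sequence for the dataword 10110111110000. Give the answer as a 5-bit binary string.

01010

Append 5 zeros: 1011011111000000000. Divide by 110101 (XOR where the leading bit is 1):
  pos 0: 101101 XOR 110101 = 011000
  pos 1: 110001 XOR 110101 = 000100
  pos 4: 100111 XOR 110101 = 010010
  pos 5: 100100 XOR 110101 = 010001
  pos 6: 100010 XOR 110101 = 010111
  pos 7: 101110 XOR 110101 = 011011
  pos 8: 110110 XOR 110101 = 000011
  pos 12: 110000 XOR 110101 = 000101
Remainder (last 5 bits) = 01010. This is the CRC / FCS.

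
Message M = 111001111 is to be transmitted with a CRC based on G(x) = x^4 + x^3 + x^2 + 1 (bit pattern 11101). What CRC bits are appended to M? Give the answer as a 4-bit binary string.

Append 4 zeros: 1110011110000. Divide by 11101 (XOR where the leading bit is 1):
  pos 0: 11100 XOR 11101 = 00001
  pos 4: 11111 XOR 11101 = 00010
  pos 7: 10000 XOR 11101 = 01101
  pos 8: 11010 XOR 11101 = 00111
Remainder (last 4 bits) = 0111. This is the CRC / FCS.

0111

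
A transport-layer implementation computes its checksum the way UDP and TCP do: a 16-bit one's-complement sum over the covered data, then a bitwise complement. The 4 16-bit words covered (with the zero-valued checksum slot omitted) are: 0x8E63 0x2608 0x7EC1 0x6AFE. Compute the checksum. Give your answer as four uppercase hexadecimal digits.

61D4

One's-complement addition (fold any carry out of bit 15 back into bit 0):
  0x8E63 + 0x2608 = 0x0B46B
  0xB46B + 0x7EC1 = 0x1332C → wrap carry → 0x332D
  0x332D + 0x6AFE = 0x09E2B
One's-complement sum = 0x9E2B.
Checksum = ~0x9E2B & 0xFFFF = 0x61D4.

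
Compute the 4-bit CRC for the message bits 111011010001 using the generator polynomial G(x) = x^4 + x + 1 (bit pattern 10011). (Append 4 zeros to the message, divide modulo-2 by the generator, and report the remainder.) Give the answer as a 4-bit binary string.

Append 4 zeros: 1110110100010000. Divide by 10011 (XOR where the leading bit is 1):
  pos 0: 11101 XOR 10011 = 01110
  pos 1: 11101 XOR 10011 = 01110
  pos 2: 11100 XOR 10011 = 01111
  pos 3: 11111 XOR 10011 = 01100
  pos 4: 11000 XOR 10011 = 01011
  pos 5: 10110 XOR 10011 = 00101
  pos 7: 10101 XOR 10011 = 00110
  pos 9: 11000 XOR 10011 = 01011
  pos 10: 10110 XOR 10011 = 00101
Remainder (last 4 bits) = 1010. This is the CRC / FCS.

1010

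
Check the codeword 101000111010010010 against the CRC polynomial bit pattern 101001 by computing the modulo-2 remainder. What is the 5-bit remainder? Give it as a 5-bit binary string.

Modulo-2 division of 101000111010010010 by 101001:
  pos 0: 101000 XOR 101001 = 000001
  pos 5: 111101 XOR 101001 = 010100
  pos 6: 101000 XOR 101001 = 000001
  pos 11: 101001 XOR 101001 = 000000
Remainder = 00000 (zero — the frame passes the CRC check).

00000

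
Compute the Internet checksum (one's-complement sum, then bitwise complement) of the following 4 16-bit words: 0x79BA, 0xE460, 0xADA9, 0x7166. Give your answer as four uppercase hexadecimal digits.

82D4

One's-complement addition (fold any carry out of bit 15 back into bit 0):
  0x79BA + 0xE460 = 0x15E1A → wrap carry → 0x5E1B
  0x5E1B + 0xADA9 = 0x10BC4 → wrap carry → 0x0BC5
  0x0BC5 + 0x7166 = 0x07D2B
One's-complement sum = 0x7D2B.
Checksum = ~0x7D2B & 0xFFFF = 0x82D4.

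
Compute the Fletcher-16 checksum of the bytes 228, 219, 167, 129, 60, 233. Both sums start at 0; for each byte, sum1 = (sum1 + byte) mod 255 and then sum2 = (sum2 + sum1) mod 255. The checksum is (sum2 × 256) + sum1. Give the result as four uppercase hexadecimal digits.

Running sums (mod 255):
  after byte 0 (228): sum1=228, sum2=228
  after byte 1 (219): sum1=192, sum2=165
  after byte 2 (167): sum1=104, sum2=14
  after byte 3 (129): sum1=233, sum2=247
  after byte 4 (60): sum1=38, sum2=30
  after byte 5 (233): sum1=16, sum2=46
Checksum = sum2·256 + sum1 = 46·256 + 16 = 11792 = 0x2E10.

2E10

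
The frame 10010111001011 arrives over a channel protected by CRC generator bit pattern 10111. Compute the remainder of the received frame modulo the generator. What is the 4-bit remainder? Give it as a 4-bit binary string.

Modulo-2 division of 10010111001011 by 10111:
  pos 0: 10010 XOR 10111 = 00101
  pos 2: 10111 XOR 10111 = 00000
  pos 7: 10010 XOR 10111 = 00101
  pos 9: 10111 XOR 10111 = 00000
Remainder = 0000 (zero — the frame passes the CRC check).

0000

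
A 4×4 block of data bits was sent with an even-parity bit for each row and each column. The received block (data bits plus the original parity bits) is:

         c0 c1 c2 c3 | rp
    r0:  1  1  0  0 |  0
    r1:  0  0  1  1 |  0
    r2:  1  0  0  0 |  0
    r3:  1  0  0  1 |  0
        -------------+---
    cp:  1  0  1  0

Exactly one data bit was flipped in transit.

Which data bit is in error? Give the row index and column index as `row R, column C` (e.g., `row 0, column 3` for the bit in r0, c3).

row 2, column 1

Recompute each row's even parity and compare to rp:
  r0: data parity 0, sent rp 0 → ok
  r1: data parity 0, sent rp 0 → ok
  r2: data parity 1, sent rp 0 → mismatch
  r3: data parity 0, sent rp 0 → ok
Recompute each column's even parity and compare to cp:
  c0: data parity 1, sent cp 1 → ok
  c1: data parity 1, sent cp 0 → mismatch
  c2: data parity 1, sent cp 1 → ok
  c3: data parity 0, sent cp 0 → ok
Exactly one row (r2) and one column (c1) fail → the flipped bit is at their intersection.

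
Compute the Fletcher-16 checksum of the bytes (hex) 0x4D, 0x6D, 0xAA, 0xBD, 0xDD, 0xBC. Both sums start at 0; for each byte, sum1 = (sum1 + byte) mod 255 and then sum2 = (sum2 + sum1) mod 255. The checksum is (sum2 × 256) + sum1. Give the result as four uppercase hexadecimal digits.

4FBD

Running sums (mod 255):
  after byte 0 (0x4D): sum1=77, sum2=77
  after byte 1 (0x6D): sum1=186, sum2=8
  after byte 2 (0xAA): sum1=101, sum2=109
  after byte 3 (0xBD): sum1=35, sum2=144
  after byte 4 (0xDD): sum1=1, sum2=145
  after byte 5 (0xBC): sum1=189, sum2=79
Checksum = sum2·256 + sum1 = 79·256 + 189 = 20413 = 0x4FBD.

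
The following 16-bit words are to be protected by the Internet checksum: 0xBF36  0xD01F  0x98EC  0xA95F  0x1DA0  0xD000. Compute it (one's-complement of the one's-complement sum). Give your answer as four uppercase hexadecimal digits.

One's-complement addition (fold any carry out of bit 15 back into bit 0):
  0xBF36 + 0xD01F = 0x18F55 → wrap carry → 0x8F56
  0x8F56 + 0x98EC = 0x12842 → wrap carry → 0x2843
  0x2843 + 0xA95F = 0x0D1A2
  0xD1A2 + 0x1DA0 = 0x0EF42
  0xEF42 + 0xD000 = 0x1BF42 → wrap carry → 0xBF43
One's-complement sum = 0xBF43.
Checksum = ~0xBF43 & 0xFFFF = 0x40BC.

40BC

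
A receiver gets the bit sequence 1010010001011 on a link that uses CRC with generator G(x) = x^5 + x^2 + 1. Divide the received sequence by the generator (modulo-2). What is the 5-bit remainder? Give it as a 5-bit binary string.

00000

Modulo-2 division of 1010010001011 by 100101:
  pos 0: 101001 XOR 100101 = 001100
  pos 2: 110000 XOR 100101 = 010101
  pos 3: 101010 XOR 100101 = 001111
  pos 5: 111110 XOR 100101 = 011011
  pos 6: 110111 XOR 100101 = 010010
  pos 7: 100101 XOR 100101 = 000000
Remainder = 00000 (zero — the frame passes the CRC check).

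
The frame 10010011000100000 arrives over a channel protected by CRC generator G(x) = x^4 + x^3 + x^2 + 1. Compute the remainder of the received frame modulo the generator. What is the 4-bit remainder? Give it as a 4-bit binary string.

0001

Modulo-2 division of 10010011000100000 by 11101:
  pos 0: 10010 XOR 11101 = 01111
  pos 1: 11110 XOR 11101 = 00011
  pos 4: 11110 XOR 11101 = 00011
  pos 7: 11001 XOR 11101 = 00100
  pos 9: 10000 XOR 11101 = 01101
  pos 10: 11010 XOR 11101 = 00111
  pos 12: 11100 XOR 11101 = 00001
Remainder = 0001 (nonzero — an error is detected).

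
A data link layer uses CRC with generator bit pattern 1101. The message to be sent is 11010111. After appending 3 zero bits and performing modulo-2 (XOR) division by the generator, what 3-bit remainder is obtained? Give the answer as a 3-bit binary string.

Append 3 zeros: 11010111000. Divide by 1101 (XOR where the leading bit is 1):
  pos 0: 1101 XOR 1101 = 0000
  pos 5: 1110 XOR 1101 = 0011
  pos 7: 1100 XOR 1101 = 0001
Remainder (last 3 bits) = 001. This is the CRC / FCS.

001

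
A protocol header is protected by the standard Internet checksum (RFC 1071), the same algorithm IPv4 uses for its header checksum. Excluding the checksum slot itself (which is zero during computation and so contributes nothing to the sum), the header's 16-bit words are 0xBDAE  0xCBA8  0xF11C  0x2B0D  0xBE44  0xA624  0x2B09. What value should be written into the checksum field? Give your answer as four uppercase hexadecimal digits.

CB0B

One's-complement addition (fold any carry out of bit 15 back into bit 0):
  0xBDAE + 0xCBA8 = 0x18956 → wrap carry → 0x8957
  0x8957 + 0xF11C = 0x17A73 → wrap carry → 0x7A74
  0x7A74 + 0x2B0D = 0x0A581
  0xA581 + 0xBE44 = 0x163C5 → wrap carry → 0x63C6
  0x63C6 + 0xA624 = 0x109EA → wrap carry → 0x09EB
  0x09EB + 0x2B09 = 0x034F4
One's-complement sum = 0x34F4.
Checksum = ~0x34F4 & 0xFFFF = 0xCB0B.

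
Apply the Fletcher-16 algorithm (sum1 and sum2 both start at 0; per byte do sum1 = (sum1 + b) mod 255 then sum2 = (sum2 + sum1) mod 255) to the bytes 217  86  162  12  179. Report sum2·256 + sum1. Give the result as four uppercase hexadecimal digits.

Running sums (mod 255):
  after byte 0 (217): sum1=217, sum2=217
  after byte 1 (86): sum1=48, sum2=10
  after byte 2 (162): sum1=210, sum2=220
  after byte 3 (12): sum1=222, sum2=187
  after byte 4 (179): sum1=146, sum2=78
Checksum = sum2·256 + sum1 = 78·256 + 146 = 20114 = 0x4E92.

4E92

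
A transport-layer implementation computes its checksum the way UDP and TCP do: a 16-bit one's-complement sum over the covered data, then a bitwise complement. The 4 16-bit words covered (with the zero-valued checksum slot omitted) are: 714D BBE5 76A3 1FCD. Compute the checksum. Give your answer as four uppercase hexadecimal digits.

3C5C

One's-complement addition (fold any carry out of bit 15 back into bit 0):
  0x714D + 0xBBE5 = 0x12D32 → wrap carry → 0x2D33
  0x2D33 + 0x76A3 = 0x0A3D6
  0xA3D6 + 0x1FCD = 0x0C3A3
One's-complement sum = 0xC3A3.
Checksum = ~0xC3A3 & 0xFFFF = 0x3C5C.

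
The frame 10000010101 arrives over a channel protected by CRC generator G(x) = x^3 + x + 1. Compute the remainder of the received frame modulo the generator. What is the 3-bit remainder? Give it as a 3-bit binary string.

000

Modulo-2 division of 10000010101 by 1011:
  pos 0: 1000 XOR 1011 = 0011
  pos 2: 1100 XOR 1011 = 0111
  pos 3: 1111 XOR 1011 = 0100
  pos 4: 1000 XOR 1011 = 0011
  pos 6: 1110 XOR 1011 = 0101
  pos 7: 1011 XOR 1011 = 0000
Remainder = 000 (zero — the frame passes the CRC check).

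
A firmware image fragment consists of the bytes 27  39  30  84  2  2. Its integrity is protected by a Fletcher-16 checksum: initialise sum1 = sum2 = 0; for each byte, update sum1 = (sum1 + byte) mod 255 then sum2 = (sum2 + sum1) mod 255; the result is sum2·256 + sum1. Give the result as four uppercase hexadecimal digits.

Running sums (mod 255):
  after byte 0 (27): sum1=27, sum2=27
  after byte 1 (39): sum1=66, sum2=93
  after byte 2 (30): sum1=96, sum2=189
  after byte 3 (84): sum1=180, sum2=114
  after byte 4 (2): sum1=182, sum2=41
  after byte 5 (2): sum1=184, sum2=225
Checksum = sum2·256 + sum1 = 225·256 + 184 = 57784 = 0xE1B8.

E1B8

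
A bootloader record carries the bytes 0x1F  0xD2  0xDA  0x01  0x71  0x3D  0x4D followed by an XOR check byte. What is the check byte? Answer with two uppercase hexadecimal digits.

17

XOR the bytes together:
  start with 0x1F
  0x1F ⊕ 0xD2 = 0xCD
  0xCD ⊕ 0xDA = 0x17
  0x17 ⊕ 0x01 = 0x16
  0x16 ⊕ 0x71 = 0x67
  0x67 ⊕ 0x3D = 0x5A
  0x5A ⊕ 0x4D = 0x17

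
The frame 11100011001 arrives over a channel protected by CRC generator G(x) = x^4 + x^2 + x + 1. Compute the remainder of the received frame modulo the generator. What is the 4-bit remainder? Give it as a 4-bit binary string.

Modulo-2 division of 11100011001 by 10111:
  pos 0: 11100 XOR 10111 = 01011
  pos 1: 10110 XOR 10111 = 00001
  pos 5: 11100 XOR 10111 = 01011
  pos 6: 10111 XOR 10111 = 00000
Remainder = 0000 (zero — the frame passes the CRC check).

0000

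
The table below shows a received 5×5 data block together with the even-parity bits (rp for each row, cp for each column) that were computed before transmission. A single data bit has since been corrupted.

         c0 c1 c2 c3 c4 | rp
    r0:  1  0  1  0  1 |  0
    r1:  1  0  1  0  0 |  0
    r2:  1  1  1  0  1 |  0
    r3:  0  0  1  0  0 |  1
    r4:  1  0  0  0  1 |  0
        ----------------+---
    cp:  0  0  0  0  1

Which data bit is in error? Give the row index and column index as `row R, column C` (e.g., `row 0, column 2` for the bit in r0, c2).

row 0, column 1

Recompute each row's even parity and compare to rp:
  r0: data parity 1, sent rp 0 → mismatch
  r1: data parity 0, sent rp 0 → ok
  r2: data parity 0, sent rp 0 → ok
  r3: data parity 1, sent rp 1 → ok
  r4: data parity 0, sent rp 0 → ok
Recompute each column's even parity and compare to cp:
  c0: data parity 0, sent cp 0 → ok
  c1: data parity 1, sent cp 0 → mismatch
  c2: data parity 0, sent cp 0 → ok
  c3: data parity 0, sent cp 0 → ok
  c4: data parity 1, sent cp 1 → ok
Exactly one row (r0) and one column (c1) fail → the flipped bit is at their intersection.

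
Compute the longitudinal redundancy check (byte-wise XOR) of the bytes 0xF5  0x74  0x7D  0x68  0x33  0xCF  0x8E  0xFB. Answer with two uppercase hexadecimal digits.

1D

XOR the bytes together:
  start with 0xF5
  0xF5 ⊕ 0x74 = 0x81
  0x81 ⊕ 0x7D = 0xFC
  0xFC ⊕ 0x68 = 0x94
  0x94 ⊕ 0x33 = 0xA7
  0xA7 ⊕ 0xCF = 0x68
  0x68 ⊕ 0x8E = 0xE6
  0xE6 ⊕ 0xFB = 0x1D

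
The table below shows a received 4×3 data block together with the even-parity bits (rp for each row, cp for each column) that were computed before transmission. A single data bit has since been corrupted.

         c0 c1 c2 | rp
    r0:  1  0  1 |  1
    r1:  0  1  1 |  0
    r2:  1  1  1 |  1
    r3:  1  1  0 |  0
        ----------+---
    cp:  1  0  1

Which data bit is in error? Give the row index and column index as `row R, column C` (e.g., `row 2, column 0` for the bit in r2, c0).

Recompute each row's even parity and compare to rp:
  r0: data parity 0, sent rp 1 → mismatch
  r1: data parity 0, sent rp 0 → ok
  r2: data parity 1, sent rp 1 → ok
  r3: data parity 0, sent rp 0 → ok
Recompute each column's even parity and compare to cp:
  c0: data parity 1, sent cp 1 → ok
  c1: data parity 1, sent cp 0 → mismatch
  c2: data parity 1, sent cp 1 → ok
Exactly one row (r0) and one column (c1) fail → the flipped bit is at their intersection.

row 0, column 1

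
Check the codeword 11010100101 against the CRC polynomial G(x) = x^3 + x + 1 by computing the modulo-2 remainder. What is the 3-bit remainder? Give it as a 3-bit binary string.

Modulo-2 division of 11010100101 by 1011:
  pos 0: 1101 XOR 1011 = 0110
  pos 1: 1100 XOR 1011 = 0111
  pos 2: 1111 XOR 1011 = 0100
  pos 3: 1000 XOR 1011 = 0011
  pos 5: 1101 XOR 1011 = 0110
  pos 6: 1100 XOR 1011 = 0111
  pos 7: 1111 XOR 1011 = 0100
Remainder = 100 (nonzero — an error is detected).

100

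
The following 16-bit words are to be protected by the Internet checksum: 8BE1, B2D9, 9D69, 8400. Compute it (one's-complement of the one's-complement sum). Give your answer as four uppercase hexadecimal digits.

9FDA

One's-complement addition (fold any carry out of bit 15 back into bit 0):
  0x8BE1 + 0xB2D9 = 0x13EBA → wrap carry → 0x3EBB
  0x3EBB + 0x9D69 = 0x0DC24
  0xDC24 + 0x8400 = 0x16024 → wrap carry → 0x6025
One's-complement sum = 0x6025.
Checksum = ~0x6025 & 0xFFFF = 0x9FDA.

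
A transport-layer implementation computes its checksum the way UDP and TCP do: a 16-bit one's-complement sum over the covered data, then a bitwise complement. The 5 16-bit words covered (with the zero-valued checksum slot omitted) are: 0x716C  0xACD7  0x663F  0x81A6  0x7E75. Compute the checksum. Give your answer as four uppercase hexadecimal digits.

One's-complement addition (fold any carry out of bit 15 back into bit 0):
  0x716C + 0xACD7 = 0x11E43 → wrap carry → 0x1E44
  0x1E44 + 0x663F = 0x08483
  0x8483 + 0x81A6 = 0x10629 → wrap carry → 0x062A
  0x062A + 0x7E75 = 0x0849F
One's-complement sum = 0x849F.
Checksum = ~0x849F & 0xFFFF = 0x7B60.

7B60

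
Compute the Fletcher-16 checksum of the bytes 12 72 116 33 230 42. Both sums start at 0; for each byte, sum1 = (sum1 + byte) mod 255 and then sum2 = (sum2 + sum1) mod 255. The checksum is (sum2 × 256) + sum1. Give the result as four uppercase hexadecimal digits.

DEFA

Running sums (mod 255):
  after byte 0 (12): sum1=12, sum2=12
  after byte 1 (72): sum1=84, sum2=96
  after byte 2 (116): sum1=200, sum2=41
  after byte 3 (33): sum1=233, sum2=19
  after byte 4 (230): sum1=208, sum2=227
  after byte 5 (42): sum1=250, sum2=222
Checksum = sum2·256 + sum1 = 222·256 + 250 = 57082 = 0xDEFA.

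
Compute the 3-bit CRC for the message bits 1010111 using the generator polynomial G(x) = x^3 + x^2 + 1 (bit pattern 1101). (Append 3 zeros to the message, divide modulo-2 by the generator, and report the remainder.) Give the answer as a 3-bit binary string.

Append 3 zeros: 1010111000. Divide by 1101 (XOR where the leading bit is 1):
  pos 0: 1010 XOR 1101 = 0111
  pos 1: 1111 XOR 1101 = 0010
  pos 3: 1011 XOR 1101 = 0110
  pos 4: 1100 XOR 1101 = 0001
Remainder (last 3 bits) = 100. This is the CRC / FCS.

100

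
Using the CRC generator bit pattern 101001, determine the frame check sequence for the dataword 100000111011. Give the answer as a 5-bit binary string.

00011

Append 5 zeros: 10000011101100000. Divide by 101001 (XOR where the leading bit is 1):
  pos 0: 100000 XOR 101001 = 001001
  pos 2: 100111 XOR 101001 = 001110
  pos 4: 111010 XOR 101001 = 010011
  pos 5: 100111 XOR 101001 = 001110
  pos 7: 111010 XOR 101001 = 010011
  pos 8: 100110 XOR 101001 = 001111
  pos 10: 111100 XOR 101001 = 010101
  pos 11: 101010 XOR 101001 = 000011
Remainder (last 5 bits) = 00011. This is the CRC / FCS.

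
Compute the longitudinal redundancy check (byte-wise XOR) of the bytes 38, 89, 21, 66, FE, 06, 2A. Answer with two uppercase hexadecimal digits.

24

XOR the bytes together:
  start with 0x38
  0x38 ⊕ 0x89 = 0xB1
  0xB1 ⊕ 0x21 = 0x90
  0x90 ⊕ 0x66 = 0xF6
  0xF6 ⊕ 0xFE = 0x08
  0x08 ⊕ 0x06 = 0x0E
  0x0E ⊕ 0x2A = 0x24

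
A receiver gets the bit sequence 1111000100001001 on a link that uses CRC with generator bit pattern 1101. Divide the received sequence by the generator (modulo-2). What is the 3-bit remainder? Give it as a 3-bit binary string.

Modulo-2 division of 1111000100001001 by 1101:
  pos 0: 1111 XOR 1101 = 0010
  pos 2: 1000 XOR 1101 = 0101
  pos 3: 1010 XOR 1101 = 0111
  pos 4: 1111 XOR 1101 = 0010
  pos 6: 1000 XOR 1101 = 0101
  pos 7: 1010 XOR 1101 = 0111
  pos 8: 1110 XOR 1101 = 0011
  pos 10: 1110 XOR 1101 = 0011
  pos 12: 1101 XOR 1101 = 0000
Remainder = 000 (zero — the frame passes the CRC check).

000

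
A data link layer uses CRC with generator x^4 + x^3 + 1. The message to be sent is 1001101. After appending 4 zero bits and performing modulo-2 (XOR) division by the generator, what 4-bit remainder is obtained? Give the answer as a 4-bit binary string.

Append 4 zeros: 10011010000. Divide by 11001 (XOR where the leading bit is 1):
  pos 0: 10011 XOR 11001 = 01010
  pos 1: 10100 XOR 11001 = 01101
  pos 2: 11011 XOR 11001 = 00010
  pos 5: 10000 XOR 11001 = 01001
  pos 6: 10010 XOR 11001 = 01011
Remainder (last 4 bits) = 1011. This is the CRC / FCS.

1011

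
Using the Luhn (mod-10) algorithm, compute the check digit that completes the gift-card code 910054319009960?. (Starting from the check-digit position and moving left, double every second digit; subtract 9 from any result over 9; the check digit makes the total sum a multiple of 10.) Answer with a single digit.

Partial digits right→left: 0 6 9 9 0 0 9 1 3 4 5 0 0 1 9
Double every second digit counting from the check-digit position (so the 1st, 3rd, 5th, ... of the partial from the right).
  doubled (with −9 where >9): 0 9 0 9 6 1 0 9 → sum 34
  kept as-is: 6 9 0 1 4 0 1 → sum 21
Total = 34 + 21 = 55.
Check digit = (10 − (55 mod 10)) mod 10 = 5.

5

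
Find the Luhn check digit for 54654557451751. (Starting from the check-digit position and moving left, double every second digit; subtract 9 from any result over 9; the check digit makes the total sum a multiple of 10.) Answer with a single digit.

7

Partial digits right→left: 1 5 7 1 5 4 7 5 5 4 5 6 4 5
Double every second digit counting from the check-digit position (so the 1st, 3rd, 5th, ... of the partial from the right).
  doubled (with −9 where >9): 2 5 1 5 1 1 8 → sum 23
  kept as-is: 5 1 4 5 4 6 5 → sum 30
Total = 23 + 30 = 53.
Check digit = (10 − (53 mod 10)) mod 10 = 7.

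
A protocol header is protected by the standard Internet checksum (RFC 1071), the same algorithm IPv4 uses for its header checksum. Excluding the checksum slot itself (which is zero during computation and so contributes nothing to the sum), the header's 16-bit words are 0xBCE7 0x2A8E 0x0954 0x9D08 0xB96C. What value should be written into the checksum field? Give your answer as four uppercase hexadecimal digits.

One's-complement addition (fold any carry out of bit 15 back into bit 0):
  0xBCE7 + 0x2A8E = 0x0E775
  0xE775 + 0x0954 = 0x0F0C9
  0xF0C9 + 0x9D08 = 0x18DD1 → wrap carry → 0x8DD2
  0x8DD2 + 0xB96C = 0x1473E → wrap carry → 0x473F
One's-complement sum = 0x473F.
Checksum = ~0x473F & 0xFFFF = 0xB8C0.

B8C0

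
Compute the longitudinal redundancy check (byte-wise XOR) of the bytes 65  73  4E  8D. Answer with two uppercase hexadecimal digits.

D5

XOR the bytes together:
  start with 0x65
  0x65 ⊕ 0x73 = 0x16
  0x16 ⊕ 0x4E = 0x58
  0x58 ⊕ 0x8D = 0xD5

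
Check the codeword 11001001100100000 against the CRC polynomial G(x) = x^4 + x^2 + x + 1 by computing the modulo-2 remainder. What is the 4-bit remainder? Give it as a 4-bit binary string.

0000

Modulo-2 division of 11001001100100000 by 10111:
  pos 0: 11001 XOR 10111 = 01110
  pos 1: 11100 XOR 10111 = 01011
  pos 2: 10110 XOR 10111 = 00001
  pos 6: 11100 XOR 10111 = 01011
  pos 7: 10111 XOR 10111 = 00000
Remainder = 0000 (zero — the frame passes the CRC check).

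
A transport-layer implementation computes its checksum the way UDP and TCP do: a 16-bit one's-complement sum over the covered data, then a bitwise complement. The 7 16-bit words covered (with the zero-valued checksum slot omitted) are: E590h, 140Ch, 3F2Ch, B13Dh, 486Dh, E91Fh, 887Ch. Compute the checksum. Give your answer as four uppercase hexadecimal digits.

5BEF

One's-complement addition (fold any carry out of bit 15 back into bit 0):
  0xE590 + 0x140C = 0x0F99C
  0xF99C + 0x3F2C = 0x138C8 → wrap carry → 0x38C9
  0x38C9 + 0xB13D = 0x0EA06
  0xEA06 + 0x486D = 0x13273 → wrap carry → 0x3274
  0x3274 + 0xE91F = 0x11B93 → wrap carry → 0x1B94
  0x1B94 + 0x887C = 0x0A410
One's-complement sum = 0xA410.
Checksum = ~0xA410 & 0xFFFF = 0x5BEF.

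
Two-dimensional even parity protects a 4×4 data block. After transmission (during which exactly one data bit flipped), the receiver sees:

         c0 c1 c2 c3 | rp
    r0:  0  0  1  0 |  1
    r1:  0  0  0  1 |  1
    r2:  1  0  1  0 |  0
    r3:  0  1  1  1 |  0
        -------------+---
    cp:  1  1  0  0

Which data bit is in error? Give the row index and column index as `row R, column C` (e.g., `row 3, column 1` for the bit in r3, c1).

row 3, column 2

Recompute each row's even parity and compare to rp:
  r0: data parity 1, sent rp 1 → ok
  r1: data parity 1, sent rp 1 → ok
  r2: data parity 0, sent rp 0 → ok
  r3: data parity 1, sent rp 0 → mismatch
Recompute each column's even parity and compare to cp:
  c0: data parity 1, sent cp 1 → ok
  c1: data parity 1, sent cp 1 → ok
  c2: data parity 1, sent cp 0 → mismatch
  c3: data parity 0, sent cp 0 → ok
Exactly one row (r3) and one column (c2) fail → the flipped bit is at their intersection.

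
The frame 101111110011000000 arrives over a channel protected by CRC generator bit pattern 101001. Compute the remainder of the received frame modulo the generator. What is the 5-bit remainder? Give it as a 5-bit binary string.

Modulo-2 division of 101111110011000000 by 101001:
  pos 0: 101111 XOR 101001 = 000110
  pos 3: 110110 XOR 101001 = 011111
  pos 4: 111110 XOR 101001 = 010111
  pos 5: 101111 XOR 101001 = 000110
  pos 8: 110100 XOR 101001 = 011101
  pos 9: 111010 XOR 101001 = 010011
  pos 10: 100110 XOR 101001 = 001111
  pos 12: 111100 XOR 101001 = 010101
Remainder = 10101 (nonzero — an error is detected).

10101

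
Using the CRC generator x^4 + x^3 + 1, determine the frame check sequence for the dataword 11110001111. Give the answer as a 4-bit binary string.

Append 4 zeros: 111100011110000. Divide by 11001 (XOR where the leading bit is 1):
  pos 0: 11110 XOR 11001 = 00111
  pos 2: 11100 XOR 11001 = 00101
  pos 4: 10111 XOR 11001 = 01110
  pos 5: 11101 XOR 11001 = 00100
  pos 7: 10010 XOR 11001 = 01011
  pos 8: 10110 XOR 11001 = 01111
  pos 9: 11110 XOR 11001 = 00111
Remainder (last 4 bits) = 1110. This is the CRC / FCS.

1110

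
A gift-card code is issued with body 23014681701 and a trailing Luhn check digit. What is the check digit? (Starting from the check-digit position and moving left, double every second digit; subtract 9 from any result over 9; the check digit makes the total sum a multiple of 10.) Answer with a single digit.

Partial digits right→left: 1 0 7 1 8 6 4 1 0 3 2
Double every second digit counting from the check-digit position (so the 1st, 3rd, 5th, ... of the partial from the right).
  doubled (with −9 where >9): 2 5 7 8 0 4 → sum 26
  kept as-is: 0 1 6 1 3 → sum 11
Total = 26 + 11 = 37.
Check digit = (10 − (37 mod 10)) mod 10 = 3.

3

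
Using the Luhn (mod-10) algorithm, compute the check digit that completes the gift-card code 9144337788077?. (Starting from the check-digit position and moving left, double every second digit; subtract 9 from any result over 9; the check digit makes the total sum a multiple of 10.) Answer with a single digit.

0

Partial digits right→left: 7 7 0 8 8 7 7 3 3 4 4 1 9
Double every second digit counting from the check-digit position (so the 1st, 3rd, 5th, ... of the partial from the right).
  doubled (with −9 where >9): 5 0 7 5 6 8 9 → sum 40
  kept as-is: 7 8 7 3 4 1 → sum 30
Total = 40 + 30 = 70.
Check digit = (10 − (70 mod 10)) mod 10 = 0.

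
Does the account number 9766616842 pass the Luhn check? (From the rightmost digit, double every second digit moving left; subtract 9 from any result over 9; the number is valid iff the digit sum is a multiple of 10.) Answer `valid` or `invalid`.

From the right, keep odd positions and double even positions (subtract 9 from any doubled value over 9):
  doubled (positions 2,4,...): 8 3 3 3 9 → sum 26
  kept (positions 1,3,...): 2 8 1 6 7 → sum 24
Total = 50.
50 mod 10 = 0, so the number is valid.

valid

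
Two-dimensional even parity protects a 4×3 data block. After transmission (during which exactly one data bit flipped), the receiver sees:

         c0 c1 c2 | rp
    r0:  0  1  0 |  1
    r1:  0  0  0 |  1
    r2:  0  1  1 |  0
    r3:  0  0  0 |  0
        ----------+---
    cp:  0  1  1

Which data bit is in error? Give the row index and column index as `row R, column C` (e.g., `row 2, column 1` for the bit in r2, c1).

Recompute each row's even parity and compare to rp:
  r0: data parity 1, sent rp 1 → ok
  r1: data parity 0, sent rp 1 → mismatch
  r2: data parity 0, sent rp 0 → ok
  r3: data parity 0, sent rp 0 → ok
Recompute each column's even parity and compare to cp:
  c0: data parity 0, sent cp 0 → ok
  c1: data parity 0, sent cp 1 → mismatch
  c2: data parity 1, sent cp 1 → ok
Exactly one row (r1) and one column (c1) fail → the flipped bit is at their intersection.

row 1, column 1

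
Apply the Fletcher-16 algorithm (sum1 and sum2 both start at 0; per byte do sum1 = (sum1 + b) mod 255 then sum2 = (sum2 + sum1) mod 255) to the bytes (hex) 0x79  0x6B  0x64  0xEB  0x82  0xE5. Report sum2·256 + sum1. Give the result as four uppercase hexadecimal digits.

Running sums (mod 255):
  after byte 0 (0x79): sum1=121, sum2=121
  after byte 1 (0x6B): sum1=228, sum2=94
  after byte 2 (0x64): sum1=73, sum2=167
  after byte 3 (0xEB): sum1=53, sum2=220
  after byte 4 (0x82): sum1=183, sum2=148
  after byte 5 (0xE5): sum1=157, sum2=50
Checksum = sum2·256 + sum1 = 50·256 + 157 = 12957 = 0x329D.

329D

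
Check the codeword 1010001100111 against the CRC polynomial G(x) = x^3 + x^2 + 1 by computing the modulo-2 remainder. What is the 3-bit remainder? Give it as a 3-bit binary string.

Modulo-2 division of 1010001100111 by 1101:
  pos 0: 1010 XOR 1101 = 0111
  pos 1: 1110 XOR 1101 = 0011
  pos 3: 1101 XOR 1101 = 0000
  pos 7: 1001 XOR 1101 = 0100
  pos 8: 1001 XOR 1101 = 0100
  pos 9: 1001 XOR 1101 = 0100
Remainder = 100 (nonzero — an error is detected).

100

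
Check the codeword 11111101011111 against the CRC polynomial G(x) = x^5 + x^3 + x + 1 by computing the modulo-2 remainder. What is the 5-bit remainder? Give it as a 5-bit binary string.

Modulo-2 division of 11111101011111 by 101011:
  pos 0: 111111 XOR 101011 = 010100
  pos 1: 101000 XOR 101011 = 000011
  pos 5: 111011 XOR 101011 = 010000
  pos 6: 100001 XOR 101011 = 001010
  pos 8: 101011 XOR 101011 = 000000
Remainder = 00000 (zero — the frame passes the CRC check).

00000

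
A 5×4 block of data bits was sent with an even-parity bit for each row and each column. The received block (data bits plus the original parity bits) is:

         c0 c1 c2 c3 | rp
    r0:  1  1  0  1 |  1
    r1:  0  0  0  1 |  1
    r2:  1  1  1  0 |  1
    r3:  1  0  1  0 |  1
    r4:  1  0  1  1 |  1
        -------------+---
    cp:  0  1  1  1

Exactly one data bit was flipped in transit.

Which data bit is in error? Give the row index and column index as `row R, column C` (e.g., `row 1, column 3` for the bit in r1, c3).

row 3, column 1

Recompute each row's even parity and compare to rp:
  r0: data parity 1, sent rp 1 → ok
  r1: data parity 1, sent rp 1 → ok
  r2: data parity 1, sent rp 1 → ok
  r3: data parity 0, sent rp 1 → mismatch
  r4: data parity 1, sent rp 1 → ok
Recompute each column's even parity and compare to cp:
  c0: data parity 0, sent cp 0 → ok
  c1: data parity 0, sent cp 1 → mismatch
  c2: data parity 1, sent cp 1 → ok
  c3: data parity 1, sent cp 1 → ok
Exactly one row (r3) and one column (c1) fail → the flipped bit is at their intersection.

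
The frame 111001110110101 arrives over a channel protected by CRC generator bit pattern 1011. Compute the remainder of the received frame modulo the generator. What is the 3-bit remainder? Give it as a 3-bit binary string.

Modulo-2 division of 111001110110101 by 1011:
  pos 0: 1110 XOR 1011 = 0101
  pos 1: 1010 XOR 1011 = 0001
  pos 4: 1111 XOR 1011 = 0100
  pos 5: 1000 XOR 1011 = 0011
  pos 7: 1111 XOR 1011 = 0100
  pos 8: 1000 XOR 1011 = 0011
  pos 10: 1110 XOR 1011 = 0101
  pos 11: 1011 XOR 1011 = 0000
Remainder = 000 (zero — the frame passes the CRC check).

000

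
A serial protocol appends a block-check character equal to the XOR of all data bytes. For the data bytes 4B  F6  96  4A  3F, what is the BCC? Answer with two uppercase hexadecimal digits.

XOR the bytes together:
  start with 0x4B
  0x4B ⊕ 0xF6 = 0xBD
  0xBD ⊕ 0x96 = 0x2B
  0x2B ⊕ 0x4A = 0x61
  0x61 ⊕ 0x3F = 0x5E

5E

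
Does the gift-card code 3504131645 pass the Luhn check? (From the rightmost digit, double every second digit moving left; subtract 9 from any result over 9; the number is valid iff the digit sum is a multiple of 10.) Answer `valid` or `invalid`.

From the right, keep odd positions and double even positions (subtract 9 from any doubled value over 9):
  doubled (positions 2,4,...): 8 2 2 0 6 → sum 18
  kept (positions 1,3,...): 5 6 3 4 5 → sum 23
Total = 41.
41 mod 10 = 1, so the number is invalid.

invalid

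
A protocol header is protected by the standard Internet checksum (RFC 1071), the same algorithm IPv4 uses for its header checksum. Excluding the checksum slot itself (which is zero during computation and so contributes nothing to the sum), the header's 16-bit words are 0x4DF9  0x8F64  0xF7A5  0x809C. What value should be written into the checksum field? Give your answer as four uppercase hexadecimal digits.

One's-complement addition (fold any carry out of bit 15 back into bit 0):
  0x4DF9 + 0x8F64 = 0x0DD5D
  0xDD5D + 0xF7A5 = 0x1D502 → wrap carry → 0xD503
  0xD503 + 0x809C = 0x1559F → wrap carry → 0x55A0
One's-complement sum = 0x55A0.
Checksum = ~0x55A0 & 0xFFFF = 0xAA5F.

AA5F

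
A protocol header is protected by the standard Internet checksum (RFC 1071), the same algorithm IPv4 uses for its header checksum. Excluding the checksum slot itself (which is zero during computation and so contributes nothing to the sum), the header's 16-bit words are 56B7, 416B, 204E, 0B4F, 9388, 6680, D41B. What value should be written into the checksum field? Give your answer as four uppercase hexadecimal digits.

6E1B

One's-complement addition (fold any carry out of bit 15 back into bit 0):
  0x56B7 + 0x416B = 0x09822
  0x9822 + 0x204E = 0x0B870
  0xB870 + 0x0B4F = 0x0C3BF
  0xC3BF + 0x9388 = 0x15747 → wrap carry → 0x5748
  0x5748 + 0x6680 = 0x0BDC8
  0xBDC8 + 0xD41B = 0x191E3 → wrap carry → 0x91E4
One's-complement sum = 0x91E4.
Checksum = ~0x91E4 & 0xFFFF = 0x6E1B.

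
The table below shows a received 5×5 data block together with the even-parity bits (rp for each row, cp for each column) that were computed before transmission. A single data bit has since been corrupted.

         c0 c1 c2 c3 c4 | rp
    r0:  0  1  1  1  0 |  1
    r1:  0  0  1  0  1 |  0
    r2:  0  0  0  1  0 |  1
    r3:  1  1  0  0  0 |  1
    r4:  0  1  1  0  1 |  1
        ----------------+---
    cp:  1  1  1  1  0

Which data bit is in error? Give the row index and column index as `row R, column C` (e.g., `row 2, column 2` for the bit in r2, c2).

row 3, column 3

Recompute each row's even parity and compare to rp:
  r0: data parity 1, sent rp 1 → ok
  r1: data parity 0, sent rp 0 → ok
  r2: data parity 1, sent rp 1 → ok
  r3: data parity 0, sent rp 1 → mismatch
  r4: data parity 1, sent rp 1 → ok
Recompute each column's even parity and compare to cp:
  c0: data parity 1, sent cp 1 → ok
  c1: data parity 1, sent cp 1 → ok
  c2: data parity 1, sent cp 1 → ok
  c3: data parity 0, sent cp 1 → mismatch
  c4: data parity 0, sent cp 0 → ok
Exactly one row (r3) and one column (c3) fail → the flipped bit is at their intersection.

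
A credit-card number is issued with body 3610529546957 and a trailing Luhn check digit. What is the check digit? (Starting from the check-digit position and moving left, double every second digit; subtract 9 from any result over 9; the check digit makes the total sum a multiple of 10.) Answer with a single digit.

6

Partial digits right→left: 7 5 9 6 4 5 9 2 5 0 1 6 3
Double every second digit counting from the check-digit position (so the 1st, 3rd, 5th, ... of the partial from the right).
  doubled (with −9 where >9): 5 9 8 9 1 2 6 → sum 40
  kept as-is: 5 6 5 2 0 6 → sum 24
Total = 40 + 24 = 64.
Check digit = (10 − (64 mod 10)) mod 10 = 6.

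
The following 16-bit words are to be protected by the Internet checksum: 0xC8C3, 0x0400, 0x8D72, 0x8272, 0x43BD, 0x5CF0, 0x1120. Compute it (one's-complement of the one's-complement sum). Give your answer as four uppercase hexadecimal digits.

7189

One's-complement addition (fold any carry out of bit 15 back into bit 0):
  0xC8C3 + 0x0400 = 0x0CCC3
  0xCCC3 + 0x8D72 = 0x15A35 → wrap carry → 0x5A36
  0x5A36 + 0x8272 = 0x0DCA8
  0xDCA8 + 0x43BD = 0x12065 → wrap carry → 0x2066
  0x2066 + 0x5CF0 = 0x07D56
  0x7D56 + 0x1120 = 0x08E76
One's-complement sum = 0x8E76.
Checksum = ~0x8E76 & 0xFFFF = 0x7189.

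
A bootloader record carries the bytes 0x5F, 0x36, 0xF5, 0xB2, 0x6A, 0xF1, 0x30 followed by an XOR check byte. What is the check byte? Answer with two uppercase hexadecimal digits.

XOR the bytes together:
  start with 0x5F
  0x5F ⊕ 0x36 = 0x69
  0x69 ⊕ 0xF5 = 0x9C
  0x9C ⊕ 0xB2 = 0x2E
  0x2E ⊕ 0x6A = 0x44
  0x44 ⊕ 0xF1 = 0xB5
  0xB5 ⊕ 0x30 = 0x85

85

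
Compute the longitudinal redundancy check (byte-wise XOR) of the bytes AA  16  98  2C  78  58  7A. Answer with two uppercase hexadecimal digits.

XOR the bytes together:
  start with 0xAA
  0xAA ⊕ 0x16 = 0xBC
  0xBC ⊕ 0x98 = 0x24
  0x24 ⊕ 0x2C = 0x08
  0x08 ⊕ 0x78 = 0x70
  0x70 ⊕ 0x58 = 0x28
  0x28 ⊕ 0x7A = 0x52

52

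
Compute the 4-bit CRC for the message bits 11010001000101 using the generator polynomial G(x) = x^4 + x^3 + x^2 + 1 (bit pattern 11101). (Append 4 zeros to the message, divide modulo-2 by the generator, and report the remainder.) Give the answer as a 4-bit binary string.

0110

Append 4 zeros: 110100010001010000. Divide by 11101 (XOR where the leading bit is 1):
  pos 0: 11010 XOR 11101 = 00111
  pos 2: 11100 XOR 11101 = 00001
  pos 6: 11000 XOR 11101 = 00101
  pos 8: 10110 XOR 11101 = 01011
  pos 9: 10111 XOR 11101 = 01010
  pos 10: 10100 XOR 11101 = 01001
  pos 11: 10010 XOR 11101 = 01111
  pos 12: 11110 XOR 11101 = 00011
Remainder (last 4 bits) = 0110. This is the CRC / FCS.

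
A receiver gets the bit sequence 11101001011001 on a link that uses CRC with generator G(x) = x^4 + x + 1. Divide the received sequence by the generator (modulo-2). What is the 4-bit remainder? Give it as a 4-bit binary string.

0000

Modulo-2 division of 11101001011001 by 10011:
  pos 0: 11101 XOR 10011 = 01110
  pos 1: 11100 XOR 10011 = 01111
  pos 2: 11110 XOR 10011 = 01101
  pos 3: 11011 XOR 10011 = 01000
  pos 4: 10000 XOR 10011 = 00011
  pos 7: 11110 XOR 10011 = 01101
  pos 8: 11010 XOR 10011 = 01001
  pos 9: 10011 XOR 10011 = 00000
Remainder = 0000 (zero — the frame passes the CRC check).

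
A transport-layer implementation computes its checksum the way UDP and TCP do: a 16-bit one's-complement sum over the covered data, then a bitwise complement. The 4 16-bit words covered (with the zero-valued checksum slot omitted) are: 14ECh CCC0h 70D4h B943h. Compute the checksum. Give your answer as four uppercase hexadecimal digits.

F43A

One's-complement addition (fold any carry out of bit 15 back into bit 0):
  0x14EC + 0xCCC0 = 0x0E1AC
  0xE1AC + 0x70D4 = 0x15280 → wrap carry → 0x5281
  0x5281 + 0xB943 = 0x10BC4 → wrap carry → 0x0BC5
One's-complement sum = 0x0BC5.
Checksum = ~0x0BC5 & 0xFFFF = 0xF43A.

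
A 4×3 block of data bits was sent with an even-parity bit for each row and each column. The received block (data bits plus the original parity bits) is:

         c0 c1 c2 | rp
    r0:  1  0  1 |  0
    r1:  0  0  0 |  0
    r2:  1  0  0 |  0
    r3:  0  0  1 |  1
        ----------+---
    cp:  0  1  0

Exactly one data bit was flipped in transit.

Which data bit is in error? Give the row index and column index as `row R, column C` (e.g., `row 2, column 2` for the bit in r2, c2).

row 2, column 1

Recompute each row's even parity and compare to rp:
  r0: data parity 0, sent rp 0 → ok
  r1: data parity 0, sent rp 0 → ok
  r2: data parity 1, sent rp 0 → mismatch
  r3: data parity 1, sent rp 1 → ok
Recompute each column's even parity and compare to cp:
  c0: data parity 0, sent cp 0 → ok
  c1: data parity 0, sent cp 1 → mismatch
  c2: data parity 0, sent cp 0 → ok
Exactly one row (r2) and one column (c1) fail → the flipped bit is at their intersection.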